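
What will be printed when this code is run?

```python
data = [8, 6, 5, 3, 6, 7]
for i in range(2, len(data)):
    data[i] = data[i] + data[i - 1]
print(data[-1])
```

i=2: data[2] = 5+6 = 11 → [8, 6, 11, 3, 6, 7]
i=3: data[3] = 3+11 = 14 → [8, 6, 11, 14, 6, 7]
i=4: data[4] = 6+14 = 20 → [8, 6, 11, 14, 20, 7]
i=5: data[5] = 7+20 = 27 → [8, 6, 11, 14, 20, 27]

27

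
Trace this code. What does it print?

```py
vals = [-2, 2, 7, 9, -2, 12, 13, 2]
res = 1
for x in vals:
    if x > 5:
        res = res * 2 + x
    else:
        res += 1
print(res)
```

182

x=-2: not >5, res = 1+1 = 2
x=2: not >5, res = 2+1 = 3
x=7: >5, res = 3*2+7 = 13
x=9: >5, res = 13*2+9 = 35
x=-2: not >5, res = 35+1 = 36
x=12: >5, res = 36*2+12 = 84
x=13: >5, res = 84*2+13 = 181
x=2: not >5, res = 181+1 = 182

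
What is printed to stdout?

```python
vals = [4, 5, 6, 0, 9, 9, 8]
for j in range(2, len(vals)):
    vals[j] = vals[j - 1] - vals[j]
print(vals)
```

j=2: vals[2] = 5-6 = -1 → [4, 5, -1, 0, 9, 9, 8]
j=3: vals[3] = (-1)-0 = -1 → [4, 5, -1, -1, 9, 9, 8]
j=4: vals[4] = (-1)-9 = -10 → [4, 5, -1, -1, -10, 9, 8]
j=5: vals[5] = (-10)-9 = -19 → [4, 5, -1, -1, -10, -19, 8]
j=6: vals[6] = (-19)-8 = -27 → [4, 5, -1, -1, -10, -19, -27]

[4, 5, -1, -1, -10, -19, -27]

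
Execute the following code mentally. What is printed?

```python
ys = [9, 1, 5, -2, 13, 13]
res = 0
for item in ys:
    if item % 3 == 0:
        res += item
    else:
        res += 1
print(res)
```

14

item=9: %3==0, res = 0+9 = 9
item=1: not %3==0, res = 9+1 = 10
item=5: not %3==0, res = 10+1 = 11
item=-2: not %3==0, res = 11+1 = 12
item=13: not %3==0, res = 12+1 = 13
item=13: not %3==0, res = 13+1 = 14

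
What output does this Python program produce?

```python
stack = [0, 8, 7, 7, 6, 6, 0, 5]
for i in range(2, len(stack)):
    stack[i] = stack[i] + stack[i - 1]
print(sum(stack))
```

i=2: stack[2] = 7+8 = 15 → [0, 8, 15, 7, 6, 6, 0, 5]
i=3: stack[3] = 7+15 = 22 → [0, 8, 15, 22, 6, 6, 0, 5]
i=4: stack[4] = 6+22 = 28 → [0, 8, 15, 22, 28, 6, 0, 5]
i=5: stack[5] = 6+28 = 34 → [0, 8, 15, 22, 28, 34, 0, 5]
i=6: stack[6] = 0+34 = 34 → [0, 8, 15, 22, 28, 34, 34, 5]
i=7: stack[7] = 5+34 = 39 → [0, 8, 15, 22, 28, 34, 34, 39]
sum = 180

180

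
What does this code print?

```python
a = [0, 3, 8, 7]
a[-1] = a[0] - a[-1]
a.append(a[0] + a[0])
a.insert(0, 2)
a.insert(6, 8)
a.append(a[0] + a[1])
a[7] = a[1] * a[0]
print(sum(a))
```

a[-1] = a[0]-a[-1] = 0-7 = -7 → [0, 3, 8, -7]
append a[0]+a[0] = 0+0 = 0 → [0, 3, 8, -7, 0]
insert 2 at 0 → [2, 0, 3, 8, -7, 0]
insert 8 at 6 → [2, 0, 3, 8, -7, 0, 8]
append a[0]+a[1] = 2+0 = 2 → [2, 0, 3, 8, -7, 0, 8, 2]
a[7] = a[1]*a[0] = 0*2 = 0 → [2, 0, 3, 8, -7, 0, 8, 0]
sum = 14

14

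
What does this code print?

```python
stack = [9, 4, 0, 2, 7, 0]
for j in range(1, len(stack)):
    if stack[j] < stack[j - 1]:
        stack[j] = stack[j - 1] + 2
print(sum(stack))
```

j=1: 4<9, stack[1] = 9+2 = 11 → [9, 11, 0, 2, 7, 0]
j=2: 0<11, stack[2] = 11+2 = 13 → [9, 11, 13, 2, 7, 0]
j=3: 2<13, stack[3] = 13+2 = 15 → [9, 11, 13, 15, 7, 0]
j=4: 7<15, stack[4] = 15+2 = 17 → [9, 11, 13, 15, 17, 0]
j=5: 0<17, stack[5] = 17+2 = 19 → [9, 11, 13, 15, 17, 19]
sum = 84

84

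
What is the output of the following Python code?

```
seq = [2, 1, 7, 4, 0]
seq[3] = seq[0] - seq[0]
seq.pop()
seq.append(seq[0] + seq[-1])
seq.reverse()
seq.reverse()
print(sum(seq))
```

seq[3] = seq[0]-seq[0] = 2-2 = 0 → [2, 1, 7, 0, 0]
pop() removes 0 → [2, 1, 7, 0]
append seq[0]+seq[-1] = 2+0 = 2 → [2, 1, 7, 0, 2]
reverse → [2, 0, 7, 1, 2]
reverse → [2, 1, 7, 0, 2]
sum = 12

12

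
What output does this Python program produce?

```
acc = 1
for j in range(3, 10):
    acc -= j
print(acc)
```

j=3: acc = 1-3 = -2
j=4: acc = (-2)-4 = -6
j=5: acc = (-6)-5 = -11
j=6: acc = (-11)-6 = -17
j=7: acc = (-17)-7 = -24
j=8: acc = (-24)-8 = -32
j=9: acc = (-32)-9 = -41

-41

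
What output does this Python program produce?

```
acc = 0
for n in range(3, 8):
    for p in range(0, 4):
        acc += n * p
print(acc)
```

n=3,p=0: acc = 0+0 = 0
n=3,p=1: acc = 0+3 = 3
n=3,p=2: acc = 3+6 = 9
n=3,p=3: acc = 9+9 = 18
n=4,p=0: acc = 18+0 = 18
n=4,p=1: acc = 18+4 = 22
n=4,p=2: acc = 22+8 = 30
n=4,p=3: acc = 30+12 = 42
n=5,p=0: acc = 42+0 = 42
n=5,p=1: acc = 42+5 = 47
n=5,p=2: acc = 47+10 = 57
n=5,p=3: acc = 57+15 = 72
n=6,p=0: acc = 72+0 = 72
n=6,p=1: acc = 72+6 = 78
n=6,p=2: acc = 78+12 = 90
n=6,p=3: acc = 90+18 = 108
n=7,p=0: acc = 108+0 = 108
n=7,p=1: acc = 108+7 = 115
n=7,p=2: acc = 115+14 = 129
n=7,p=3: acc = 129+21 = 150

150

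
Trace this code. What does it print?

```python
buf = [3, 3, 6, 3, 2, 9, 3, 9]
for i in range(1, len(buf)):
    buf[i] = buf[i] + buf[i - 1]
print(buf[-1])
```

i=1: buf[1] = 3+3 = 6 → [3, 6, 6, 3, 2, 9, 3, 9]
i=2: buf[2] = 6+6 = 12 → [3, 6, 12, 3, 2, 9, 3, 9]
i=3: buf[3] = 3+12 = 15 → [3, 6, 12, 15, 2, 9, 3, 9]
i=4: buf[4] = 2+15 = 17 → [3, 6, 12, 15, 17, 9, 3, 9]
i=5: buf[5] = 9+17 = 26 → [3, 6, 12, 15, 17, 26, 3, 9]
i=6: buf[6] = 3+26 = 29 → [3, 6, 12, 15, 17, 26, 29, 9]
i=7: buf[7] = 9+29 = 38 → [3, 6, 12, 15, 17, 26, 29, 38]

38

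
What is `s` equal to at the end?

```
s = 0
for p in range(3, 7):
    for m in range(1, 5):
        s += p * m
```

p=3,m=1: s = 0+3 = 3
p=3,m=2: s = 3+6 = 9
p=3,m=3: s = 9+9 = 18
p=3,m=4: s = 18+12 = 30
p=4,m=1: s = 30+4 = 34
p=4,m=2: s = 34+8 = 42
p=4,m=3: s = 42+12 = 54
p=4,m=4: s = 54+16 = 70
p=5,m=1: s = 70+5 = 75
p=5,m=2: s = 75+10 = 85
p=5,m=3: s = 85+15 = 100
p=5,m=4: s = 100+20 = 120
p=6,m=1: s = 120+6 = 126
p=6,m=2: s = 126+12 = 138
p=6,m=3: s = 138+18 = 156
p=6,m=4: s = 156+24 = 180

180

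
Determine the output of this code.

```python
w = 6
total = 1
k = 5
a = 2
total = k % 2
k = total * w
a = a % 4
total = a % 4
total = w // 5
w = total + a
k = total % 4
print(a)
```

2

total = 5%2 = 1
k = 1*6 = 6
a = 2%4 = 2
total = 2%4 = 2
total = 6//5 = 1
w = 1+2 = 3
k = 1%4 = 1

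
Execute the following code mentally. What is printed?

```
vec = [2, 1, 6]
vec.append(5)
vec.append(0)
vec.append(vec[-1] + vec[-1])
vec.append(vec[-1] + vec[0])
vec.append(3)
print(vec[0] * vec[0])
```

4

append 5 → [2, 1, 6, 5]
append 0 → [2, 1, 6, 5, 0]
append vec[-1]+vec[-1] = 0+0 = 0 → [2, 1, 6, 5, 0, 0]
append vec[-1]+vec[0] = 0+2 = 2 → [2, 1, 6, 5, 0, 0, 2]
append 3 → [2, 1, 6, 5, 0, 0, 2, 3]
vec[0]*vec[0] = 2*2 = 4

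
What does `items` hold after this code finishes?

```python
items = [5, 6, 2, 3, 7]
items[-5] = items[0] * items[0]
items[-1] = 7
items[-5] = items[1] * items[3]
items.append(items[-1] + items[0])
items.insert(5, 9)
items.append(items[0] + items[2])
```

[18, 6, 2, 3, 7, 9, 25, 20]

items[-5] = items[0]*items[0] = 5*5 = 25 → [25, 6, 2, 3, 7]
items[-1] = 7 → [25, 6, 2, 3, 7]
items[-5] = items[1]*items[3] = 6*3 = 18 → [18, 6, 2, 3, 7]
append items[-1]+items[0] = 7+18 = 25 → [18, 6, 2, 3, 7, 25]
insert 9 at 5 → [18, 6, 2, 3, 7, 9, 25]
append items[0]+items[2] = 18+2 = 20 → [18, 6, 2, 3, 7, 9, 25, 20]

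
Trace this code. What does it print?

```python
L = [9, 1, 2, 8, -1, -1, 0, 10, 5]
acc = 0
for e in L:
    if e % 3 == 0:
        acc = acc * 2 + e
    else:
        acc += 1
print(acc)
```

e=9: %3==0, acc = 0*2+9 = 9
e=1: not %3==0, acc = 9+1 = 10
e=2: not %3==0, acc = 10+1 = 11
e=8: not %3==0, acc = 11+1 = 12
e=-1: not %3==0, acc = 12+1 = 13
e=-1: not %3==0, acc = 13+1 = 14
e=0: %3==0, acc = 14*2+0 = 28
e=10: not %3==0, acc = 28+1 = 29
e=5: not %3==0, acc = 29+1 = 30

30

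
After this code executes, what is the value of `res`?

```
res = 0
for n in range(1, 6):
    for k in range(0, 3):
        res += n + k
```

n=1,k=0: res = 0+1 = 1
n=1,k=1: res = 1+2 = 3
n=1,k=2: res = 3+3 = 6
n=2,k=0: res = 6+2 = 8
n=2,k=1: res = 8+3 = 11
n=2,k=2: res = 11+4 = 15
n=3,k=0: res = 15+3 = 18
n=3,k=1: res = 18+4 = 22
n=3,k=2: res = 22+5 = 27
n=4,k=0: res = 27+4 = 31
n=4,k=1: res = 31+5 = 36
n=4,k=2: res = 36+6 = 42
n=5,k=0: res = 42+5 = 47
n=5,k=1: res = 47+6 = 53
n=5,k=2: res = 53+7 = 60

60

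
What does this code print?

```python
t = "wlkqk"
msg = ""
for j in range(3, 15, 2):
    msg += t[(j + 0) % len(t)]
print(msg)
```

j=3: add t[3]='q' → 'q'
j=5: add t[0]='w' → 'qw'
j=7: add t[2]='k' → 'qwk'
j=9: add t[4]='k' → 'qwkk'
j=11: add t[1]='l' → 'qwkkl'
j=13: add t[3]='q' → 'qwkklq'

qwkklq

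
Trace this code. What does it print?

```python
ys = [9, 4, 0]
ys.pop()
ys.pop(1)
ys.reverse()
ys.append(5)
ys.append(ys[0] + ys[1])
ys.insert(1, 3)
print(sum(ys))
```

31

pop() removes 0 → [9, 4]
pop(1) removes 4 → [9]
reverse → [9]
append 5 → [9, 5]
append ys[0]+ys[1] = 9+5 = 14 → [9, 5, 14]
insert 3 at 1 → [9, 3, 5, 14]
sum = 31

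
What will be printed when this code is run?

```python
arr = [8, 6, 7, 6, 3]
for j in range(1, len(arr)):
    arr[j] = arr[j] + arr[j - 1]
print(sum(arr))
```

100

j=1: arr[1] = 6+8 = 14 → [8, 14, 7, 6, 3]
j=2: arr[2] = 7+14 = 21 → [8, 14, 21, 6, 3]
j=3: arr[3] = 6+21 = 27 → [8, 14, 21, 27, 3]
j=4: arr[4] = 3+27 = 30 → [8, 14, 21, 27, 30]
sum = 100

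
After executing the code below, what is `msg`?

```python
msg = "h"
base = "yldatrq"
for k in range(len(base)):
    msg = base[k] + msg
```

k=0: prepend 'y' → 'yh'
k=1: prepend 'l' → 'lyh'
k=2: prepend 'd' → 'dlyh'
k=3: prepend 'a' → 'adlyh'
k=4: prepend 't' → 'tadlyh'
k=5: prepend 'r' → 'rtadlyh'
k=6: prepend 'q' → 'qrtadlyh'

'qrtadlyh'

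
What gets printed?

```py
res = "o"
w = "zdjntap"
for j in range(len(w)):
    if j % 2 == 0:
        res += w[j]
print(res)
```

ozjtp

j=0: add 'z' → 'oz'
j=1: skip
j=2: add 'j' → 'ozj'
j=3: skip
j=4: add 't' → 'ozjt'
j=5: skip
j=6: add 'p' → 'ozjtp'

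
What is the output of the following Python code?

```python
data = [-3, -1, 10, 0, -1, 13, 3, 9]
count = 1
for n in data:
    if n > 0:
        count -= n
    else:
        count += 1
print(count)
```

n=-3: not >0, count = 1+1 = 2
n=-1: not >0, count = 2+1 = 3
n=10: >0, count = 3-10 = -7
n=0: not >0, count = (-7)+1 = -6
n=-1: not >0, count = (-6)+1 = -5
n=13: >0, count = (-5)-13 = -18
n=3: >0, count = (-18)-3 = -21
n=9: >0, count = (-21)-9 = -30

-30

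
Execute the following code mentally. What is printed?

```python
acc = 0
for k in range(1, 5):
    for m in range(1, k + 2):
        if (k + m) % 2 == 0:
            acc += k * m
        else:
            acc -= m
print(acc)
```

k=1,m=1: even sum, acc = 0+1 = 1
k=1,m=2: odd sum, acc = 1-2 = -1
k=2,m=1: odd sum, acc = (-1)-1 = -2
k=2,m=2: even sum, acc = (-2)+4 = 2
k=2,m=3: odd sum, acc = 2-3 = -1
k=3,m=1: even sum, acc = (-1)+3 = 2
k=3,m=2: odd sum, acc = 2-2 = 0
k=3,m=3: even sum, acc = 0+9 = 9
k=3,m=4: odd sum, acc = 9-4 = 5
k=4,m=1: odd sum, acc = 5-1 = 4
k=4,m=2: even sum, acc = 4+8 = 12
k=4,m=3: odd sum, acc = 12-3 = 9
k=4,m=4: even sum, acc = 9+16 = 25
k=4,m=5: odd sum, acc = 25-5 = 20

20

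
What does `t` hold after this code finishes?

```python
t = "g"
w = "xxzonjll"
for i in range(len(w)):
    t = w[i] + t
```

i=0: prepend 'x' → 'xg'
i=1: prepend 'x' → 'xxg'
i=2: prepend 'z' → 'zxxg'
i=3: prepend 'o' → 'ozxxg'
i=4: prepend 'n' → 'nozxxg'
i=5: prepend 'j' → 'jnozxxg'
i=6: prepend 'l' → 'ljnozxxg'
i=7: prepend 'l' → 'lljnozxxg'

'lljnozxxg'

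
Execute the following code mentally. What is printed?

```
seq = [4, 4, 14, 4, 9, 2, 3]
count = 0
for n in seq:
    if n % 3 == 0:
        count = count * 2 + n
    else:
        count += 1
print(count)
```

39

n=4: not %3==0, count = 0+1 = 1
n=4: not %3==0, count = 1+1 = 2
n=14: not %3==0, count = 2+1 = 3
n=4: not %3==0, count = 3+1 = 4
n=9: %3==0, count = 4*2+9 = 17
n=2: not %3==0, count = 17+1 = 18
n=3: %3==0, count = 18*2+3 = 39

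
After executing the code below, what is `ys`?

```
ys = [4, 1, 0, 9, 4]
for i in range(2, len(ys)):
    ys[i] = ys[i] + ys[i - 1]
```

i=2: ys[2] = 0+1 = 1 → [4, 1, 1, 9, 4]
i=3: ys[3] = 9+1 = 10 → [4, 1, 1, 10, 4]
i=4: ys[4] = 4+10 = 14 → [4, 1, 1, 10, 14]

[4, 1, 1, 10, 14]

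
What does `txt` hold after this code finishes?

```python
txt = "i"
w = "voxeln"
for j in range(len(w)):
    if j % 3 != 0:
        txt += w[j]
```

'ioxln'

j=0: skip
j=1: add 'o' → 'io'
j=2: add 'x' → 'iox'
j=3: skip
j=4: add 'l' → 'ioxl'
j=5: add 'n' → 'ioxln'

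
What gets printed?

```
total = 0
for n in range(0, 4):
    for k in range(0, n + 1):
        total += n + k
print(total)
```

30

n=0,k=0: total = 0+0 = 0
n=1,k=0: total = 0+1 = 1
n=1,k=1: total = 1+2 = 3
n=2,k=0: total = 3+2 = 5
n=2,k=1: total = 5+3 = 8
n=2,k=2: total = 8+4 = 12
n=3,k=0: total = 12+3 = 15
n=3,k=1: total = 15+4 = 19
n=3,k=2: total = 19+5 = 24
n=3,k=3: total = 24+6 = 30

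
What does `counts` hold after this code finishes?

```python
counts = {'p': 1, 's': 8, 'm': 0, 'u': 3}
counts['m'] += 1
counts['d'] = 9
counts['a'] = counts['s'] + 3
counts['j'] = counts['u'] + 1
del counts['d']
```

{'p': 1, 's': 8, 'm': 1, 'u': 3, 'a': 11, 'j': 4}

counts['m'] = 0+1 = 1 → {'p': 1, 's': 8, 'm': 1, 'u': 3}
counts['d'] = 9 → {'p': 1, 's': 8, 'm': 1, 'u': 3, 'd': 9}
counts['a'] = counts['s']+3 = 11 → {'p': 1, 's': 8, 'm': 1, 'u': 3, 'd': 9, 'a': 11}
counts['j'] = counts['u']+1 = 4 → {'p': 1, 's': 8, 'm': 1, 'u': 3, 'd': 9, 'a': 11, 'j': 4}
del 'd' → {'p': 1, 's': 8, 'm': 1, 'u': 3, 'a': 11, 'j': 4}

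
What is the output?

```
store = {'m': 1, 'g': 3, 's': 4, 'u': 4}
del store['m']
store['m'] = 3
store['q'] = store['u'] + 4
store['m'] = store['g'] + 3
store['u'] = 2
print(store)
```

del 'm' → {'g': 3, 's': 4, 'u': 4}
store['m'] = 3 → {'g': 3, 's': 4, 'u': 4, 'm': 3}
store['q'] = store['u']+4 = 8 → {'g': 3, 's': 4, 'u': 4, 'm': 3, 'q': 8}
store['m'] = store['g']+3 = 6 → {'g': 3, 's': 4, 'u': 4, 'm': 6, 'q': 8}
store['u'] = 2 → {'g': 3, 's': 4, 'u': 2, 'm': 6, 'q': 8}

{'g': 3, 's': 4, 'u': 2, 'm': 6, 'q': 8}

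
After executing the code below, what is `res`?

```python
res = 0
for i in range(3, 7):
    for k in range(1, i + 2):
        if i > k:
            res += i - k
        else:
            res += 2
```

50

i=3,k=1: 3>1, res = 0+2 = 2
i=3,k=2: 3>2, res = 2+1 = 3
i=3,k=3: not 3>3, res = 3+2 = 5
i=3,k=4: not 3>4, res = 5+2 = 7
i=4,k=1: 4>1, res = 7+3 = 10
i=4,k=2: 4>2, res = 10+2 = 12
i=4,k=3: 4>3, res = 12+1 = 13
i=4,k=4: not 4>4, res = 13+2 = 15
i=4,k=5: not 4>5, res = 15+2 = 17
i=5,k=1: 5>1, res = 17+4 = 21
i=5,k=2: 5>2, res = 21+3 = 24
i=5,k=3: 5>3, res = 24+2 = 26
i=5,k=4: 5>4, res = 26+1 = 27
i=5,k=5: not 5>5, res = 27+2 = 29
i=5,k=6: not 5>6, res = 29+2 = 31
i=6,k=1: 6>1, res = 31+5 = 36
i=6,k=2: 6>2, res = 36+4 = 40
i=6,k=3: 6>3, res = 40+3 = 43
i=6,k=4: 6>4, res = 43+2 = 45
i=6,k=5: 6>5, res = 45+1 = 46
i=6,k=6: not 6>6, res = 46+2 = 48
i=6,k=7: not 6>7, res = 48+2 = 50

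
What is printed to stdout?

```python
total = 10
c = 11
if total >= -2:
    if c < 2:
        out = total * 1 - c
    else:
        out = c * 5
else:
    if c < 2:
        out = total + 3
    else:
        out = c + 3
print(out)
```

55

total=10, c=11
total >= -2 is True; c < 2 is False
→ out = c * 5 = 55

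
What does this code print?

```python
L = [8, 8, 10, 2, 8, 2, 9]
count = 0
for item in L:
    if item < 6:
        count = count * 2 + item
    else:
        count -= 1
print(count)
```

item=8: not <6, count = 0-1 = -1
item=8: not <6, count = (-1)-1 = -2
item=10: not <6, count = (-2)-1 = -3
item=2: <6, count = (-3)*2+2 = -4
item=8: not <6, count = (-4)-1 = -5
item=2: <6, count = (-5)*2+2 = -8
item=9: not <6, count = (-8)-1 = -9

-9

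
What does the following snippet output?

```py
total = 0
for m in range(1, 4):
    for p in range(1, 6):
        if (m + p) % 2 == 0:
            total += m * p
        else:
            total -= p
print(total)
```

27

m=1,p=1: even sum, total = 0+1 = 1
m=1,p=2: odd sum, total = 1-2 = -1
m=1,p=3: even sum, total = (-1)+3 = 2
m=1,p=4: odd sum, total = 2-4 = -2
m=1,p=5: even sum, total = (-2)+5 = 3
m=2,p=1: odd sum, total = 3-1 = 2
m=2,p=2: even sum, total = 2+4 = 6
m=2,p=3: odd sum, total = 6-3 = 3
m=2,p=4: even sum, total = 3+8 = 11
m=2,p=5: odd sum, total = 11-5 = 6
m=3,p=1: even sum, total = 6+3 = 9
m=3,p=2: odd sum, total = 9-2 = 7
m=3,p=3: even sum, total = 7+9 = 16
m=3,p=4: odd sum, total = 16-4 = 12
m=3,p=5: even sum, total = 12+15 = 27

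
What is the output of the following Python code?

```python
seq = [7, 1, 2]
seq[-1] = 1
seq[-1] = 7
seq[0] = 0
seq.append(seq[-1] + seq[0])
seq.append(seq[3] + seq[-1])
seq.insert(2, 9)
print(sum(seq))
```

seq[-1] = 1 → [7, 1, 1]
seq[-1] = 7 → [7, 1, 7]
seq[0] = 0 → [0, 1, 7]
append seq[-1]+seq[0] = 7+0 = 7 → [0, 1, 7, 7]
append seq[3]+seq[-1] = 7+7 = 14 → [0, 1, 7, 7, 14]
insert 9 at 2 → [0, 1, 9, 7, 7, 14]
sum = 38

38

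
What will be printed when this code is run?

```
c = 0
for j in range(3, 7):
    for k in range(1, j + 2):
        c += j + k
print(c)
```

j=3,k=1: c = 0+4 = 4
j=3,k=2: c = 4+5 = 9
j=3,k=3: c = 9+6 = 15
j=3,k=4: c = 15+7 = 22
j=4,k=1: c = 22+5 = 27
j=4,k=2: c = 27+6 = 33
j=4,k=3: c = 33+7 = 40
j=4,k=4: c = 40+8 = 48
j=4,k=5: c = 48+9 = 57
j=5,k=1: c = 57+6 = 63
j=5,k=2: c = 63+7 = 70
j=5,k=3: c = 70+8 = 78
j=5,k=4: c = 78+9 = 87
j=5,k=5: c = 87+10 = 97
j=5,k=6: c = 97+11 = 108
j=6,k=1: c = 108+7 = 115
j=6,k=2: c = 115+8 = 123
j=6,k=3: c = 123+9 = 132
j=6,k=4: c = 132+10 = 142
j=6,k=5: c = 142+11 = 153
j=6,k=6: c = 153+12 = 165
j=6,k=7: c = 165+13 = 178

178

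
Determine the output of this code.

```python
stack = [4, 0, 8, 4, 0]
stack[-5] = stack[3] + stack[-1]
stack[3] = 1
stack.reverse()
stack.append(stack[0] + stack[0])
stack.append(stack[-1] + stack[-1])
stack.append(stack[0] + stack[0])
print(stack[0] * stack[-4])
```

0

stack[-5] = stack[3]+stack[-1] = 4+0 = 4 → [4, 0, 8, 4, 0]
stack[3] = 1 → [4, 0, 8, 1, 0]
reverse → [0, 1, 8, 0, 4]
append stack[0]+stack[0] = 0+0 = 0 → [0, 1, 8, 0, 4, 0]
append stack[-1]+stack[-1] = 0+0 = 0 → [0, 1, 8, 0, 4, 0, 0]
append stack[0]+stack[0] = 0+0 = 0 → [0, 1, 8, 0, 4, 0, 0, 0]
stack[0]*stack[-4] = 0*4 = 0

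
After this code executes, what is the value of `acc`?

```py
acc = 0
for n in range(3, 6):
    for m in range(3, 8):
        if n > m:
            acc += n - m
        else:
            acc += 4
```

52

n=3,m=3: not 3>3, acc = 0+4 = 4
n=3,m=4: not 3>4, acc = 4+4 = 8
n=3,m=5: not 3>5, acc = 8+4 = 12
n=3,m=6: not 3>6, acc = 12+4 = 16
n=3,m=7: not 3>7, acc = 16+4 = 20
n=4,m=3: 4>3, acc = 20+1 = 21
n=4,m=4: not 4>4, acc = 21+4 = 25
n=4,m=5: not 4>5, acc = 25+4 = 29
n=4,m=6: not 4>6, acc = 29+4 = 33
n=4,m=7: not 4>7, acc = 33+4 = 37
n=5,m=3: 5>3, acc = 37+2 = 39
n=5,m=4: 5>4, acc = 39+1 = 40
n=5,m=5: not 5>5, acc = 40+4 = 44
n=5,m=6: not 5>6, acc = 44+4 = 48
n=5,m=7: not 5>7, acc = 48+4 = 52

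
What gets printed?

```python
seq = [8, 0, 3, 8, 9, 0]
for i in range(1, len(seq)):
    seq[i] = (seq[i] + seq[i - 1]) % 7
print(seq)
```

i=1: seq[1] = (0+8)%7 = 1 → [8, 1, 3, 8, 9, 0]
i=2: seq[2] = (3+1)%7 = 4 → [8, 1, 4, 8, 9, 0]
i=3: seq[3] = (8+4)%7 = 5 → [8, 1, 4, 5, 9, 0]
i=4: seq[4] = (9+5)%7 = 0 → [8, 1, 4, 5, 0, 0]
i=5: seq[5] = (0+0)%7 = 0 → [8, 1, 4, 5, 0, 0]

[8, 1, 4, 5, 0, 0]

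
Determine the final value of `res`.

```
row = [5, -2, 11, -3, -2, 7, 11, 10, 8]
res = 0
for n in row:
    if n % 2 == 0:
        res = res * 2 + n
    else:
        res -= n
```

-212

n=5: not even, res = 0-5 = -5
n=-2: even, res = (-5)*2+(-2) = -12
n=11: not even, res = (-12)-11 = -23
n=-3: not even, res = (-23)-(-3) = -20
n=-2: even, res = (-20)*2+(-2) = -42
n=7: not even, res = (-42)-7 = -49
n=11: not even, res = (-49)-11 = -60
n=10: even, res = (-60)*2+10 = -110
n=8: even, res = (-110)*2+8 = -212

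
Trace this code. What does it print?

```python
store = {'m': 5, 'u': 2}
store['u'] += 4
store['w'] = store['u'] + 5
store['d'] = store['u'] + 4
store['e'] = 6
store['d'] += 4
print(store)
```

store['u'] = 2+4 = 6 → {'m': 5, 'u': 6}
store['w'] = store['u']+5 = 11 → {'m': 5, 'u': 6, 'w': 11}
store['d'] = store['u']+4 = 10 → {'m': 5, 'u': 6, 'w': 11, 'd': 10}
store['e'] = 6 → {'m': 5, 'u': 6, 'w': 11, 'd': 10, 'e': 6}
store['d'] = 10+4 = 14 → {'m': 5, 'u': 6, 'w': 11, 'd': 14, 'e': 6}

{'m': 5, 'u': 6, 'w': 11, 'd': 14, 'e': 6}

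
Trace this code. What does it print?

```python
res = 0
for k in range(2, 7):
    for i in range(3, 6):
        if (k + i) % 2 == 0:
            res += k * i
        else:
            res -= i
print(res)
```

k=2,i=3: odd sum, res = 0-3 = -3
k=2,i=4: even sum, res = (-3)+8 = 5
k=2,i=5: odd sum, res = 5-5 = 0
k=3,i=3: even sum, res = 0+9 = 9
k=3,i=4: odd sum, res = 9-4 = 5
k=3,i=5: even sum, res = 5+15 = 20
k=4,i=3: odd sum, res = 20-3 = 17
k=4,i=4: even sum, res = 17+16 = 33
k=4,i=5: odd sum, res = 33-5 = 28
k=5,i=3: even sum, res = 28+15 = 43
k=5,i=4: odd sum, res = 43-4 = 39
k=5,i=5: even sum, res = 39+25 = 64
k=6,i=3: odd sum, res = 64-3 = 61
k=6,i=4: even sum, res = 61+24 = 85
k=6,i=5: odd sum, res = 85-5 = 80

80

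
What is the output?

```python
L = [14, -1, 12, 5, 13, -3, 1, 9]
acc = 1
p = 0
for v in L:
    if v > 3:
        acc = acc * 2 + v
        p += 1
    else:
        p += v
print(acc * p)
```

814

v=14: >3, acc = 1*2+14 = 16; p=1
v=-1: not >3; p=0
v=12: >3, acc = 16*2+12 = 44; p=1
v=5: >3, acc = 44*2+5 = 93; p=2
v=13: >3, acc = 93*2+13 = 199; p=3
v=-3: not >3; p=0
v=1: not >3; p=1
v=9: >3, acc = 199*2+9 = 407; p=2
acc*p = 407*2 = 814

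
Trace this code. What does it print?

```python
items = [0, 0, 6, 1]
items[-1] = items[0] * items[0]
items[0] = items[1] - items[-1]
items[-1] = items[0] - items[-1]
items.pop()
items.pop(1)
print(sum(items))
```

6

items[-1] = items[0]*items[0] = 0*0 = 0 → [0, 0, 6, 0]
items[0] = items[1]-items[-1] = 0-0 = 0 → [0, 0, 6, 0]
items[-1] = items[0]-items[-1] = 0-0 = 0 → [0, 0, 6, 0]
pop() removes 0 → [0, 0, 6]
pop(1) removes 0 → [0, 6]
sum = 6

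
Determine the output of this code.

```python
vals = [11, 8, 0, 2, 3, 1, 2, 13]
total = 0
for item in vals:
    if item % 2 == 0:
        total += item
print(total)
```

12

item=11: not even
item=8: even, total = 0+8 = 8
item=0: even, total = 8+0 = 8
item=2: even, total = 8+2 = 10
item=3: not even
item=1: not even
item=2: even, total = 10+2 = 12
item=13: not even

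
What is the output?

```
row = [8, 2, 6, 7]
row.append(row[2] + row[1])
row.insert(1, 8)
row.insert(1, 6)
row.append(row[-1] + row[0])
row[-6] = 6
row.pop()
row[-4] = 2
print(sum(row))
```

43

append row[2]+row[1] = 6+2 = 8 → [8, 2, 6, 7, 8]
insert 8 at 1 → [8, 8, 2, 6, 7, 8]
insert 6 at 1 → [8, 6, 8, 2, 6, 7, 8]
append row[-1]+row[0] = 8+8 = 16 → [8, 6, 8, 2, 6, 7, 8, 16]
row[-6] = 6 → [8, 6, 6, 2, 6, 7, 8, 16]
pop() removes 16 → [8, 6, 6, 2, 6, 7, 8]
row[-4] = 2 → [8, 6, 6, 2, 6, 7, 8]
sum = 43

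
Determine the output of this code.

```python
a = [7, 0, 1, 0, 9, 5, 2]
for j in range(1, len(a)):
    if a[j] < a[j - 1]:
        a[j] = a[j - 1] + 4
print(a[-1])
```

31

j=1: 0<7, a[1] = 7+4 = 11 → [7, 11, 1, 0, 9, 5, 2]
j=2: 1<11, a[2] = 11+4 = 15 → [7, 11, 15, 0, 9, 5, 2]
j=3: 0<15, a[3] = 15+4 = 19 → [7, 11, 15, 19, 9, 5, 2]
j=4: 9<19, a[4] = 19+4 = 23 → [7, 11, 15, 19, 23, 5, 2]
j=5: 5<23, a[5] = 23+4 = 27 → [7, 11, 15, 19, 23, 27, 2]
j=6: 2<27, a[6] = 27+4 = 31 → [7, 11, 15, 19, 23, 27, 31]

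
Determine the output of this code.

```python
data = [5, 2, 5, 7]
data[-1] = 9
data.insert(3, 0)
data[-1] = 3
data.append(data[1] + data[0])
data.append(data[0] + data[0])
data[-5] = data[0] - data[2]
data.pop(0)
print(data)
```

[2, 0, 0, 3, 7, 10]

data[-1] = 9 → [5, 2, 5, 9]
insert 0 at 3 → [5, 2, 5, 0, 9]
data[-1] = 3 → [5, 2, 5, 0, 3]
append data[1]+data[0] = 2+5 = 7 → [5, 2, 5, 0, 3, 7]
append data[0]+data[0] = 5+5 = 10 → [5, 2, 5, 0, 3, 7, 10]
data[-5] = data[0]-data[2] = 5-5 = 0 → [5, 2, 0, 0, 3, 7, 10]
pop(0) removes 5 → [2, 0, 0, 3, 7, 10]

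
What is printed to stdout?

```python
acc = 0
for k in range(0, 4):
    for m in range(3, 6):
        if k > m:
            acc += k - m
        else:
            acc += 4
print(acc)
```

48

k=0,m=3: not 0>3, acc = 0+4 = 4
k=0,m=4: not 0>4, acc = 4+4 = 8
k=0,m=5: not 0>5, acc = 8+4 = 12
k=1,m=3: not 1>3, acc = 12+4 = 16
k=1,m=4: not 1>4, acc = 16+4 = 20
k=1,m=5: not 1>5, acc = 20+4 = 24
k=2,m=3: not 2>3, acc = 24+4 = 28
k=2,m=4: not 2>4, acc = 28+4 = 32
k=2,m=5: not 2>5, acc = 32+4 = 36
k=3,m=3: not 3>3, acc = 36+4 = 40
k=3,m=4: not 3>4, acc = 40+4 = 44
k=3,m=5: not 3>5, acc = 44+4 = 48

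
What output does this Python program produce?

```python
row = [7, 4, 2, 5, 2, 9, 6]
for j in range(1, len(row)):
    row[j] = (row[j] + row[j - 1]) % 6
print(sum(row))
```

j=1: row[1] = (4+7)%6 = 5 → [7, 5, 2, 5, 2, 9, 6]
j=2: row[2] = (2+5)%6 = 1 → [7, 5, 1, 5, 2, 9, 6]
j=3: row[3] = (5+1)%6 = 0 → [7, 5, 1, 0, 2, 9, 6]
j=4: row[4] = (2+0)%6 = 2 → [7, 5, 1, 0, 2, 9, 6]
j=5: row[5] = (9+2)%6 = 5 → [7, 5, 1, 0, 2, 5, 6]
j=6: row[6] = (6+5)%6 = 5 → [7, 5, 1, 0, 2, 5, 5]
sum = 25

25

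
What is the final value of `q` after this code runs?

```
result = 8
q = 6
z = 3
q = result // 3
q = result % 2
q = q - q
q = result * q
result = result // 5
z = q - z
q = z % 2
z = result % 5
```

q = 8//3 = 2
q = 8%2 = 0
q = 0-0 = 0
q = 8*0 = 0
result = 8//5 = 1
z = 0-3 = -3
q = (-3)%2 = 1
z = 1%5 = 1

1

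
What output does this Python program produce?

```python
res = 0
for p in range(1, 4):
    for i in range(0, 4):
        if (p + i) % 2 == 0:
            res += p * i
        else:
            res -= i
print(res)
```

12

p=1,i=0: odd sum, res = 0-0 = 0
p=1,i=1: even sum, res = 0+1 = 1
p=1,i=2: odd sum, res = 1-2 = -1
p=1,i=3: even sum, res = (-1)+3 = 2
p=2,i=0: even sum, res = 2+0 = 2
p=2,i=1: odd sum, res = 2-1 = 1
p=2,i=2: even sum, res = 1+4 = 5
p=2,i=3: odd sum, res = 5-3 = 2
p=3,i=0: odd sum, res = 2-0 = 2
p=3,i=1: even sum, res = 2+3 = 5
p=3,i=2: odd sum, res = 5-2 = 3
p=3,i=3: even sum, res = 3+9 = 12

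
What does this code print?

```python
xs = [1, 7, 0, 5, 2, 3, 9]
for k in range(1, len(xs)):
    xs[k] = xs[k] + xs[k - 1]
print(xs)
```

[1, 8, 8, 13, 15, 18, 27]

k=1: xs[1] = 7+1 = 8 → [1, 8, 0, 5, 2, 3, 9]
k=2: xs[2] = 0+8 = 8 → [1, 8, 8, 5, 2, 3, 9]
k=3: xs[3] = 5+8 = 13 → [1, 8, 8, 13, 2, 3, 9]
k=4: xs[4] = 2+13 = 15 → [1, 8, 8, 13, 15, 3, 9]
k=5: xs[5] = 3+15 = 18 → [1, 8, 8, 13, 15, 18, 9]
k=6: xs[6] = 9+18 = 27 → [1, 8, 8, 13, 15, 18, 27]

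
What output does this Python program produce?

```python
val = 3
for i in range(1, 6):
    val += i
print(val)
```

i=1: val = 3+1 = 4
i=2: val = 4+2 = 6
i=3: val = 6+3 = 9
i=4: val = 9+4 = 13
i=5: val = 13+5 = 18

18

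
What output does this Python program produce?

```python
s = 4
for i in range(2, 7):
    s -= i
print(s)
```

i=2: s = 4-2 = 2
i=3: s = 2-3 = -1
i=4: s = (-1)-4 = -5
i=5: s = (-5)-5 = -10
i=6: s = (-10)-6 = -16

-16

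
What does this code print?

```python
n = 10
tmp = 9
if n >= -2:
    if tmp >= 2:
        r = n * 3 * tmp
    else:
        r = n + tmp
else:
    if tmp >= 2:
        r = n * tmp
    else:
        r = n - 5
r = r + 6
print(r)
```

276

n=10, tmp=9
n >= -2 is True; tmp >= 2 is True
→ r = n * 3 * tmp = 270
r = 270+6 = 276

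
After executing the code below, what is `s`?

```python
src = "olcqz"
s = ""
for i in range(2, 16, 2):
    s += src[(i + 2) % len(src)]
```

'zlqoczl'

i=2: add src[4]='z' → 'z'
i=4: add src[1]='l' → 'zl'
i=6: add src[3]='q' → 'zlq'
i=8: add src[0]='o' → 'zlqo'
i=10: add src[2]='c' → 'zlqoc'
i=12: add src[4]='z' → 'zlqocz'
i=14: add src[1]='l' → 'zlqoczl'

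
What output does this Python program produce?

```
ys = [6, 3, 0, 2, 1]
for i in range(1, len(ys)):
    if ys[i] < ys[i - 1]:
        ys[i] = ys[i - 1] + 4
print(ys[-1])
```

22

i=1: 3<6, ys[1] = 6+4 = 10 → [6, 10, 0, 2, 1]
i=2: 0<10, ys[2] = 10+4 = 14 → [6, 10, 14, 2, 1]
i=3: 2<14, ys[3] = 14+4 = 18 → [6, 10, 14, 18, 1]
i=4: 1<18, ys[4] = 18+4 = 22 → [6, 10, 14, 18, 22]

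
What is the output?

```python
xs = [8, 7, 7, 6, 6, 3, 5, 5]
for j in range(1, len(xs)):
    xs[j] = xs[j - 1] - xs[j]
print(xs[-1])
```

j=1: xs[1] = 8-7 = 1 → [8, 1, 7, 6, 6, 3, 5, 5]
j=2: xs[2] = 1-7 = -6 → [8, 1, -6, 6, 6, 3, 5, 5]
j=3: xs[3] = (-6)-6 = -12 → [8, 1, -6, -12, 6, 3, 5, 5]
j=4: xs[4] = (-12)-6 = -18 → [8, 1, -6, -12, -18, 3, 5, 5]
j=5: xs[5] = (-18)-3 = -21 → [8, 1, -6, -12, -18, -21, 5, 5]
j=6: xs[6] = (-21)-5 = -26 → [8, 1, -6, -12, -18, -21, -26, 5]
j=7: xs[7] = (-26)-5 = -31 → [8, 1, -6, -12, -18, -21, -26, -31]

-31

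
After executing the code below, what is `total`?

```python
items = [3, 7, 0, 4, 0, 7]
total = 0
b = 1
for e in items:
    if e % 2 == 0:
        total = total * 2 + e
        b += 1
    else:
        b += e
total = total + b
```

29

e=3: not even; b=4
e=7: not even; b=11
e=0: even, total = 0*2+0 = 0; b=12
e=4: even, total = 0*2+4 = 4; b=13
e=0: even, total = 4*2+0 = 8; b=14
e=7: not even; b=21
total+b = 8+21 = 29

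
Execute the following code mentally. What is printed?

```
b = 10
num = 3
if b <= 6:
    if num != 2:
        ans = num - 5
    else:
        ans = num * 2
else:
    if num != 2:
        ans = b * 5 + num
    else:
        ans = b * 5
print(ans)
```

b=10, num=3
b <= 6 is False; num != 2 is True
→ ans = b * 5 + num = 53

53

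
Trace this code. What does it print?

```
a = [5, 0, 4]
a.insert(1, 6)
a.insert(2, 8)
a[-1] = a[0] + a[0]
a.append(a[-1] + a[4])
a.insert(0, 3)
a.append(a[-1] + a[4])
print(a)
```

[3, 5, 6, 8, 0, 10, 20, 20]

insert 6 at 1 → [5, 6, 0, 4]
insert 8 at 2 → [5, 6, 8, 0, 4]
a[-1] = a[0]+a[0] = 5+5 = 10 → [5, 6, 8, 0, 10]
append a[-1]+a[4] = 10+10 = 20 → [5, 6, 8, 0, 10, 20]
insert 3 at 0 → [3, 5, 6, 8, 0, 10, 20]
append a[-1]+a[4] = 20+0 = 20 → [3, 5, 6, 8, 0, 10, 20, 20]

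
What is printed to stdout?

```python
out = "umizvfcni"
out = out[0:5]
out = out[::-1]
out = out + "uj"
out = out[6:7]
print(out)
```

j

slice [0:5] → 'umizv'
reverse → 'vzimu'
+ 'uj' → 'vzimuuj'
slice [6:7] → 'j'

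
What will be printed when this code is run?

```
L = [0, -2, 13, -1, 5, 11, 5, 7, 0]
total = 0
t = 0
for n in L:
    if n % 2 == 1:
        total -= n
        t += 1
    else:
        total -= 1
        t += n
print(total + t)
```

n=0: not odd, total = 0-1 = -1; t=0
n=-2: not odd, total = (-1)-1 = -2; t=-2
n=13: odd, total = (-2)-13 = -15; t=-1
n=-1: odd, total = (-15)-(-1) = -14; t=0
n=5: odd, total = (-14)-5 = -19; t=1
n=11: odd, total = (-19)-11 = -30; t=2
n=5: odd, total = (-30)-5 = -35; t=3
n=7: odd, total = (-35)-7 = -42; t=4
n=0: not odd, total = (-42)-1 = -43; t=4
total+t = (-43)+4 = -39

-39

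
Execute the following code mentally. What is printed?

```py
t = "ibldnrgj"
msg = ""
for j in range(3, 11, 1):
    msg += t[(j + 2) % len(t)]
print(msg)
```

rgjibldn

j=3: add t[5]='r' → 'r'
j=4: add t[6]='g' → 'rg'
j=5: add t[7]='j' → 'rgj'
j=6: add t[0]='i' → 'rgji'
j=7: add t[1]='b' → 'rgjib'
j=8: add t[2]='l' → 'rgjibl'
j=9: add t[3]='d' → 'rgjibld'
j=10: add t[4]='n' → 'rgjibldn'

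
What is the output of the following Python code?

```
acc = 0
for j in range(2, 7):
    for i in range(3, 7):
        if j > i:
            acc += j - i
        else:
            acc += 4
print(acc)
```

j=2,i=3: not 2>3, acc = 0+4 = 4
j=2,i=4: not 2>4, acc = 4+4 = 8
j=2,i=5: not 2>5, acc = 8+4 = 12
j=2,i=6: not 2>6, acc = 12+4 = 16
j=3,i=3: not 3>3, acc = 16+4 = 20
j=3,i=4: not 3>4, acc = 20+4 = 24
j=3,i=5: not 3>5, acc = 24+4 = 28
j=3,i=6: not 3>6, acc = 28+4 = 32
j=4,i=3: 4>3, acc = 32+1 = 33
j=4,i=4: not 4>4, acc = 33+4 = 37
j=4,i=5: not 4>5, acc = 37+4 = 41
j=4,i=6: not 4>6, acc = 41+4 = 45
j=5,i=3: 5>3, acc = 45+2 = 47
j=5,i=4: 5>4, acc = 47+1 = 48
j=5,i=5: not 5>5, acc = 48+4 = 52
j=5,i=6: not 5>6, acc = 52+4 = 56
j=6,i=3: 6>3, acc = 56+3 = 59
j=6,i=4: 6>4, acc = 59+2 = 61
j=6,i=5: 6>5, acc = 61+1 = 62
j=6,i=6: not 6>6, acc = 62+4 = 66

66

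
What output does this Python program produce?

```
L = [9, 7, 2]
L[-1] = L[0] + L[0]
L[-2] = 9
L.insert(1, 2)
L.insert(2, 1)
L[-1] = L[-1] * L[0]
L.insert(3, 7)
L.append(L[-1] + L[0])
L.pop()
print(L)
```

[9, 2, 1, 7, 9, 162]

L[-1] = L[0]+L[0] = 9+9 = 18 → [9, 7, 18]
L[-2] = 9 → [9, 9, 18]
insert 2 at 1 → [9, 2, 9, 18]
insert 1 at 2 → [9, 2, 1, 9, 18]
L[-1] = L[-1]*L[0] = 18*9 = 162 → [9, 2, 1, 9, 162]
insert 7 at 3 → [9, 2, 1, 7, 9, 162]
append L[-1]+L[0] = 162+9 = 171 → [9, 2, 1, 7, 9, 162, 171]
pop() removes 171 → [9, 2, 1, 7, 9, 162]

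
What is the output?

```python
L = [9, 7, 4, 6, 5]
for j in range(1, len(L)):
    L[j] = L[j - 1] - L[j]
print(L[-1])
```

-13

j=1: L[1] = 9-7 = 2 → [9, 2, 4, 6, 5]
j=2: L[2] = 2-4 = -2 → [9, 2, -2, 6, 5]
j=3: L[3] = (-2)-6 = -8 → [9, 2, -2, -8, 5]
j=4: L[4] = (-8)-5 = -13 → [9, 2, -2, -8, -13]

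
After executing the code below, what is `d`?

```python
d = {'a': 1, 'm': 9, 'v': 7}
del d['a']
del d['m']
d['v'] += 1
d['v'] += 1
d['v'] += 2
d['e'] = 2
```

del 'a' → {'m': 9, 'v': 7}
del 'm' → {'v': 7}
d['v'] = 7+1 = 8 → {'v': 8}
d['v'] = 8+1 = 9 → {'v': 9}
d['v'] = 9+2 = 11 → {'v': 11}
d['e'] = 2 → {'v': 11, 'e': 2}

{'v': 11, 'e': 2}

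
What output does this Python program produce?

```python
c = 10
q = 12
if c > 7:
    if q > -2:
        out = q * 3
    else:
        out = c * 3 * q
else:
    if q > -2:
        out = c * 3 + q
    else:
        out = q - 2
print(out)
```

36

c=10, q=12
c > 7 is True; q > -2 is True
→ out = q * 3 = 36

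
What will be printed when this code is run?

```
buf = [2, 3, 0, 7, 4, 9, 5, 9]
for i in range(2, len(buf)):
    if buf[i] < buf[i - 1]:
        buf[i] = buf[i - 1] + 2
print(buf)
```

[2, 3, 5, 7, 9, 9, 11, 13]

i=2: 0<3, buf[2] = 3+2 = 5 → [2, 3, 5, 7, 4, 9, 5, 9]
i=3: 7>=5, unchanged → [2, 3, 5, 7, 4, 9, 5, 9]
i=4: 4<7, buf[4] = 7+2 = 9 → [2, 3, 5, 7, 9, 9, 5, 9]
i=5: 9>=9, unchanged → [2, 3, 5, 7, 9, 9, 5, 9]
i=6: 5<9, buf[6] = 9+2 = 11 → [2, 3, 5, 7, 9, 9, 11, 9]
i=7: 9<11, buf[7] = 11+2 = 13 → [2, 3, 5, 7, 9, 9, 11, 13]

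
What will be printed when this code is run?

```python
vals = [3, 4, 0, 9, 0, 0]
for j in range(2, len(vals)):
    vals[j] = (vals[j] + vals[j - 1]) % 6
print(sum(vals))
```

14

j=2: vals[2] = (0+4)%6 = 4 → [3, 4, 4, 9, 0, 0]
j=3: vals[3] = (9+4)%6 = 1 → [3, 4, 4, 1, 0, 0]
j=4: vals[4] = (0+1)%6 = 1 → [3, 4, 4, 1, 1, 0]
j=5: vals[5] = (0+1)%6 = 1 → [3, 4, 4, 1, 1, 1]
sum = 14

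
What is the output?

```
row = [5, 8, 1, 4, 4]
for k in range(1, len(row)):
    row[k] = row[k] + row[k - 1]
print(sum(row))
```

72

k=1: row[1] = 8+5 = 13 → [5, 13, 1, 4, 4]
k=2: row[2] = 1+13 = 14 → [5, 13, 14, 4, 4]
k=3: row[3] = 4+14 = 18 → [5, 13, 14, 18, 4]
k=4: row[4] = 4+18 = 22 → [5, 13, 14, 18, 22]
sum = 72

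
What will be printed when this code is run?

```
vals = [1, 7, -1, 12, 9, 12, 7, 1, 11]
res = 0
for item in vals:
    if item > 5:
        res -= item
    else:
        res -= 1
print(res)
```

-61

item=1: not >5, res = 0-1 = -1
item=7: >5, res = (-1)-7 = -8
item=-1: not >5, res = (-8)-1 = -9
item=12: >5, res = (-9)-12 = -21
item=9: >5, res = (-21)-9 = -30
item=12: >5, res = (-30)-12 = -42
item=7: >5, res = (-42)-7 = -49
item=1: not >5, res = (-49)-1 = -50
item=11: >5, res = (-50)-11 = -61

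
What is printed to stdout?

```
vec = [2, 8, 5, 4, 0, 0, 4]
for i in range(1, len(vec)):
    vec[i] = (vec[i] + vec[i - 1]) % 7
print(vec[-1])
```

2

i=1: vec[1] = (8+2)%7 = 3 → [2, 3, 5, 4, 0, 0, 4]
i=2: vec[2] = (5+3)%7 = 1 → [2, 3, 1, 4, 0, 0, 4]
i=3: vec[3] = (4+1)%7 = 5 → [2, 3, 1, 5, 0, 0, 4]
i=4: vec[4] = (0+5)%7 = 5 → [2, 3, 1, 5, 5, 0, 4]
i=5: vec[5] = (0+5)%7 = 5 → [2, 3, 1, 5, 5, 5, 4]
i=6: vec[6] = (4+5)%7 = 2 → [2, 3, 1, 5, 5, 5, 2]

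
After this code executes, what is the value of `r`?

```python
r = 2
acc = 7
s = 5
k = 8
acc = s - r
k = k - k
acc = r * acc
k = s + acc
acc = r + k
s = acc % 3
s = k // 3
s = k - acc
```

2

acc = 5-2 = 3
k = 8-8 = 0
acc = 2*3 = 6
k = 5+6 = 11
acc = 2+11 = 13
s = 13%3 = 1
s = 11//3 = 3
s = 11-13 = -2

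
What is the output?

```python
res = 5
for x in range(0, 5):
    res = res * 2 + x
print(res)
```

186

x=0: res = 5*2+0 = 10
x=1: res = 10*2+1 = 21
x=2: res = 21*2+2 = 44
x=3: res = 44*2+3 = 91
x=4: res = 91*2+4 = 186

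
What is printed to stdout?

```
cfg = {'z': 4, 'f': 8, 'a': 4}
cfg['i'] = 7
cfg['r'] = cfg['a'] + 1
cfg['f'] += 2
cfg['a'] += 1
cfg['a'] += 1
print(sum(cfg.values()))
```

32

cfg['i'] = 7 → {'z': 4, 'f': 8, 'a': 4, 'i': 7}
cfg['r'] = cfg['a']+1 = 5 → {'z': 4, 'f': 8, 'a': 4, 'i': 7, 'r': 5}
cfg['f'] = 8+2 = 10 → {'z': 4, 'f': 10, 'a': 4, 'i': 7, 'r': 5}
cfg['a'] = 4+1 = 5 → {'z': 4, 'f': 10, 'a': 5, 'i': 7, 'r': 5}
cfg['a'] = 5+1 = 6 → {'z': 4, 'f': 10, 'a': 6, 'i': 7, 'r': 5}
sum of values = 32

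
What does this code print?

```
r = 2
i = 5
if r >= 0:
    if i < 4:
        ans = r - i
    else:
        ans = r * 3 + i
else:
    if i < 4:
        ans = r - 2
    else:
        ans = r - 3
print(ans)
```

11

r=2, i=5
r >= 0 is True; i < 4 is False
→ ans = r * 3 + i = 11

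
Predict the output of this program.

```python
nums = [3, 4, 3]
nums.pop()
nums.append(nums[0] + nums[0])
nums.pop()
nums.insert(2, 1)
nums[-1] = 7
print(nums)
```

pop() removes 3 → [3, 4]
append nums[0]+nums[0] = 3+3 = 6 → [3, 4, 6]
pop() removes 6 → [3, 4]
insert 1 at 2 → [3, 4, 1]
nums[-1] = 7 → [3, 4, 7]

[3, 4, 7]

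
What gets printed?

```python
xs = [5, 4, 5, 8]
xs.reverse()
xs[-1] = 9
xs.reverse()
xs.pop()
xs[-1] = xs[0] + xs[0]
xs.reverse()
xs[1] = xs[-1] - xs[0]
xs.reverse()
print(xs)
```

reverse → [8, 5, 4, 5]
xs[-1] = 9 → [8, 5, 4, 9]
reverse → [9, 4, 5, 8]
pop() removes 8 → [9, 4, 5]
xs[-1] = xs[0]+xs[0] = 9+9 = 18 → [9, 4, 18]
reverse → [18, 4, 9]
xs[1] = xs[-1]-xs[0] = 9-18 = -9 → [18, -9, 9]
reverse → [9, -9, 18]

[9, -9, 18]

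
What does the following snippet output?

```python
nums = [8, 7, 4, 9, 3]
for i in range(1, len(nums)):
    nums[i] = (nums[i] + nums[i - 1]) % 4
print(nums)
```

i=1: nums[1] = (7+8)%4 = 3 → [8, 3, 4, 9, 3]
i=2: nums[2] = (4+3)%4 = 3 → [8, 3, 3, 9, 3]
i=3: nums[3] = (9+3)%4 = 0 → [8, 3, 3, 0, 3]
i=4: nums[4] = (3+0)%4 = 3 → [8, 3, 3, 0, 3]

[8, 3, 3, 0, 3]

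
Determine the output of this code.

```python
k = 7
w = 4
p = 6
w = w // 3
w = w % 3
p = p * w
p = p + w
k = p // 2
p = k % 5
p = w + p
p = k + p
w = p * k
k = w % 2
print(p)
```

7

w = 4//3 = 1
w = 1%3 = 1
p = 6*1 = 6
p = 6+1 = 7
k = 7//2 = 3
p = 3%5 = 3
p = 1+3 = 4
p = 3+4 = 7
w = 7*3 = 21
k = 21%2 = 1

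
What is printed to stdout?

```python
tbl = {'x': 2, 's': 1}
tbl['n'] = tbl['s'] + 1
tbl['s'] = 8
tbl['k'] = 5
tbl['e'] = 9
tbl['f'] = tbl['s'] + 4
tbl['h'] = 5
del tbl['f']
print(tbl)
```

{'x': 2, 's': 8, 'n': 2, 'k': 5, 'e': 9, 'h': 5}

tbl['n'] = tbl['s']+1 = 2 → {'x': 2, 's': 1, 'n': 2}
tbl['s'] = 8 → {'x': 2, 's': 8, 'n': 2}
tbl['k'] = 5 → {'x': 2, 's': 8, 'n': 2, 'k': 5}
tbl['e'] = 9 → {'x': 2, 's': 8, 'n': 2, 'k': 5, 'e': 9}
tbl['f'] = tbl['s']+4 = 12 → {'x': 2, 's': 8, 'n': 2, 'k': 5, 'e': 9, 'f': 12}
tbl['h'] = 5 → {'x': 2, 's': 8, 'n': 2, 'k': 5, 'e': 9, 'f': 12, 'h': 5}
del 'f' → {'x': 2, 's': 8, 'n': 2, 'k': 5, 'e': 9, 'h': 5}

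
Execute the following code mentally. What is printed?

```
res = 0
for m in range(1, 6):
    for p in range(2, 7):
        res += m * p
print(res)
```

m=1,p=2: res = 0+2 = 2
m=1,p=3: res = 2+3 = 5
m=1,p=4: res = 5+4 = 9
m=1,p=5: res = 9+5 = 14
m=1,p=6: res = 14+6 = 20
m=2,p=2: res = 20+4 = 24
m=2,p=3: res = 24+6 = 30
m=2,p=4: res = 30+8 = 38
m=2,p=5: res = 38+10 = 48
m=2,p=6: res = 48+12 = 60
m=3,p=2: res = 60+6 = 66
m=3,p=3: res = 66+9 = 75
m=3,p=4: res = 75+12 = 87
m=3,p=5: res = 87+15 = 102
m=3,p=6: res = 102+18 = 120
m=4,p=2: res = 120+8 = 128
m=4,p=3: res = 128+12 = 140
m=4,p=4: res = 140+16 = 156
m=4,p=5: res = 156+20 = 176
m=4,p=6: res = 176+24 = 200
m=5,p=2: res = 200+10 = 210
m=5,p=3: res = 210+15 = 225
m=5,p=4: res = 225+20 = 245
m=5,p=5: res = 245+25 = 270
m=5,p=6: res = 270+30 = 300

300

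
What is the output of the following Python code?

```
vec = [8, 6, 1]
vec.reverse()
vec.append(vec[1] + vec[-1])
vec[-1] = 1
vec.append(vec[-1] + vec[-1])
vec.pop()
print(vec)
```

[1, 6, 8, 1]

reverse → [1, 6, 8]
append vec[1]+vec[-1] = 6+8 = 14 → [1, 6, 8, 14]
vec[-1] = 1 → [1, 6, 8, 1]
append vec[-1]+vec[-1] = 1+1 = 2 → [1, 6, 8, 1, 2]
pop() removes 2 → [1, 6, 8, 1]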